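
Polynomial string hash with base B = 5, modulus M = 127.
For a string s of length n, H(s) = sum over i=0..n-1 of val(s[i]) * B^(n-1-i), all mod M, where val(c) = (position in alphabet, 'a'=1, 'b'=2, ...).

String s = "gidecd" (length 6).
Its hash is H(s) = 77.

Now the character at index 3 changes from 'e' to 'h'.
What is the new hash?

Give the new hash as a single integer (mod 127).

val('e') = 5, val('h') = 8
Position k = 3, exponent = n-1-k = 2
B^2 mod M = 5^2 mod 127 = 25
Delta = (8 - 5) * 25 mod 127 = 75
New hash = (77 + 75) mod 127 = 25

Answer: 25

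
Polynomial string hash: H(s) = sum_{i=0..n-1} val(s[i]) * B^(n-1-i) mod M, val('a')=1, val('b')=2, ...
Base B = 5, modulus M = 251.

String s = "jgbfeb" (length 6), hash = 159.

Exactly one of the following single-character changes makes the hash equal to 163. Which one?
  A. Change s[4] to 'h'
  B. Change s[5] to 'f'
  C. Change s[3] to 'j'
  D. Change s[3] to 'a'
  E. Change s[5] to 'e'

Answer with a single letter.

Answer: B

Derivation:
Option A: s[4]='e'->'h', delta=(8-5)*5^1 mod 251 = 15, hash=159+15 mod 251 = 174
Option B: s[5]='b'->'f', delta=(6-2)*5^0 mod 251 = 4, hash=159+4 mod 251 = 163 <-- target
Option C: s[3]='f'->'j', delta=(10-6)*5^2 mod 251 = 100, hash=159+100 mod 251 = 8
Option D: s[3]='f'->'a', delta=(1-6)*5^2 mod 251 = 126, hash=159+126 mod 251 = 34
Option E: s[5]='b'->'e', delta=(5-2)*5^0 mod 251 = 3, hash=159+3 mod 251 = 162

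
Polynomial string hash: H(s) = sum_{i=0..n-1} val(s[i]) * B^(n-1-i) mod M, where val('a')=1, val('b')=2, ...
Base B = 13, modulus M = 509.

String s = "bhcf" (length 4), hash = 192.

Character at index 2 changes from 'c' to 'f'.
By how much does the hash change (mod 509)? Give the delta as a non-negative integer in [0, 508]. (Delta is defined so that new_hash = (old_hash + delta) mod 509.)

Answer: 39

Derivation:
Delta formula: (val(new) - val(old)) * B^(n-1-k) mod M
  val('f') - val('c') = 6 - 3 = 3
  B^(n-1-k) = 13^1 mod 509 = 13
  Delta = 3 * 13 mod 509 = 39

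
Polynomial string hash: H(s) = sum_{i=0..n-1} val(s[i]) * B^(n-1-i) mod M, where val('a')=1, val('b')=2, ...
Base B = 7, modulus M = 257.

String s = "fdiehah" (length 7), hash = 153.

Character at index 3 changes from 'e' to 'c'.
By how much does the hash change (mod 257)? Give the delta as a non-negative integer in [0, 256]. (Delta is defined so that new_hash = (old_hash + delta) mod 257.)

Delta formula: (val(new) - val(old)) * B^(n-1-k) mod M
  val('c') - val('e') = 3 - 5 = -2
  B^(n-1-k) = 7^3 mod 257 = 86
  Delta = -2 * 86 mod 257 = 85

Answer: 85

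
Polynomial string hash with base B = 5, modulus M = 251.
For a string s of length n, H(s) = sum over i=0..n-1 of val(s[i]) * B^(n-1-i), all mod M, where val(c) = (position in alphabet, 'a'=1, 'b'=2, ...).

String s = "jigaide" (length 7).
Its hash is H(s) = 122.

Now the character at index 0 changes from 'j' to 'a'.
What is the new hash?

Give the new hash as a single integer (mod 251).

val('j') = 10, val('a') = 1
Position k = 0, exponent = n-1-k = 6
B^6 mod M = 5^6 mod 251 = 63
Delta = (1 - 10) * 63 mod 251 = 186
New hash = (122 + 186) mod 251 = 57

Answer: 57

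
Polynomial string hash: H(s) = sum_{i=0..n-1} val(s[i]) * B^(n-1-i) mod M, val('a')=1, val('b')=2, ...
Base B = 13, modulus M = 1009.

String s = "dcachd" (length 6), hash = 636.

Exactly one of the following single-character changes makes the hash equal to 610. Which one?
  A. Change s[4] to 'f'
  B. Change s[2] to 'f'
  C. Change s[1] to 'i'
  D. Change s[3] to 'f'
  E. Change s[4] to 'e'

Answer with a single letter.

Answer: A

Derivation:
Option A: s[4]='h'->'f', delta=(6-8)*13^1 mod 1009 = 983, hash=636+983 mod 1009 = 610 <-- target
Option B: s[2]='a'->'f', delta=(6-1)*13^3 mod 1009 = 895, hash=636+895 mod 1009 = 522
Option C: s[1]='c'->'i', delta=(9-3)*13^4 mod 1009 = 845, hash=636+845 mod 1009 = 472
Option D: s[3]='c'->'f', delta=(6-3)*13^2 mod 1009 = 507, hash=636+507 mod 1009 = 134
Option E: s[4]='h'->'e', delta=(5-8)*13^1 mod 1009 = 970, hash=636+970 mod 1009 = 597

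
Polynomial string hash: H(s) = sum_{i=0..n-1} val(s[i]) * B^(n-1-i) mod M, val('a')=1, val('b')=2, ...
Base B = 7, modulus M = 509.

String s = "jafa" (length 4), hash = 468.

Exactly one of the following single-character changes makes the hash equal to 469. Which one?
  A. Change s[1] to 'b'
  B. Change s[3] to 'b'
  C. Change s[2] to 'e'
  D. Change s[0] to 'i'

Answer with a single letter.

Option A: s[1]='a'->'b', delta=(2-1)*7^2 mod 509 = 49, hash=468+49 mod 509 = 8
Option B: s[3]='a'->'b', delta=(2-1)*7^0 mod 509 = 1, hash=468+1 mod 509 = 469 <-- target
Option C: s[2]='f'->'e', delta=(5-6)*7^1 mod 509 = 502, hash=468+502 mod 509 = 461
Option D: s[0]='j'->'i', delta=(9-10)*7^3 mod 509 = 166, hash=468+166 mod 509 = 125

Answer: B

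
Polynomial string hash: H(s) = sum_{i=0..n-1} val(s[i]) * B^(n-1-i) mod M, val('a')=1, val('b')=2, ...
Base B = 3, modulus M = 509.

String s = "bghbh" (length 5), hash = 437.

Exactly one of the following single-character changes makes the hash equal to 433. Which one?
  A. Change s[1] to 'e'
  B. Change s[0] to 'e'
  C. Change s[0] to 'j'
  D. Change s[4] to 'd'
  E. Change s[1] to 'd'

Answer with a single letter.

Option A: s[1]='g'->'e', delta=(5-7)*3^3 mod 509 = 455, hash=437+455 mod 509 = 383
Option B: s[0]='b'->'e', delta=(5-2)*3^4 mod 509 = 243, hash=437+243 mod 509 = 171
Option C: s[0]='b'->'j', delta=(10-2)*3^4 mod 509 = 139, hash=437+139 mod 509 = 67
Option D: s[4]='h'->'d', delta=(4-8)*3^0 mod 509 = 505, hash=437+505 mod 509 = 433 <-- target
Option E: s[1]='g'->'d', delta=(4-7)*3^3 mod 509 = 428, hash=437+428 mod 509 = 356

Answer: D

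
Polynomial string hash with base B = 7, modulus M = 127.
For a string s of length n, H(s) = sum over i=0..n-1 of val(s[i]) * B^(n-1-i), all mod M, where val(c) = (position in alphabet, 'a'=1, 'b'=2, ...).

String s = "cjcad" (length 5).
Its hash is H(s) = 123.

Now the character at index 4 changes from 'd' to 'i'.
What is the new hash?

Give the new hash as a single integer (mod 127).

Answer: 1

Derivation:
val('d') = 4, val('i') = 9
Position k = 4, exponent = n-1-k = 0
B^0 mod M = 7^0 mod 127 = 1
Delta = (9 - 4) * 1 mod 127 = 5
New hash = (123 + 5) mod 127 = 1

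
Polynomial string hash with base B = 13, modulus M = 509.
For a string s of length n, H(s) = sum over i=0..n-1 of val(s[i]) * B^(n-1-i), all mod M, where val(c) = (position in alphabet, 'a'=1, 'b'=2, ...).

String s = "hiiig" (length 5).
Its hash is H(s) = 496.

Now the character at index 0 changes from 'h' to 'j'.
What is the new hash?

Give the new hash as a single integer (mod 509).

Answer: 101

Derivation:
val('h') = 8, val('j') = 10
Position k = 0, exponent = n-1-k = 4
B^4 mod M = 13^4 mod 509 = 57
Delta = (10 - 8) * 57 mod 509 = 114
New hash = (496 + 114) mod 509 = 101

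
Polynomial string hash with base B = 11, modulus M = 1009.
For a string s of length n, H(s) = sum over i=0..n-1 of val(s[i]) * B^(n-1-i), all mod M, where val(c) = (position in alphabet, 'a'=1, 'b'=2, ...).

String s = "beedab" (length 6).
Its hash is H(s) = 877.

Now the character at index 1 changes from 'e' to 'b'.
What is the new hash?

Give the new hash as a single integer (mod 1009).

Answer: 341

Derivation:
val('e') = 5, val('b') = 2
Position k = 1, exponent = n-1-k = 4
B^4 mod M = 11^4 mod 1009 = 515
Delta = (2 - 5) * 515 mod 1009 = 473
New hash = (877 + 473) mod 1009 = 341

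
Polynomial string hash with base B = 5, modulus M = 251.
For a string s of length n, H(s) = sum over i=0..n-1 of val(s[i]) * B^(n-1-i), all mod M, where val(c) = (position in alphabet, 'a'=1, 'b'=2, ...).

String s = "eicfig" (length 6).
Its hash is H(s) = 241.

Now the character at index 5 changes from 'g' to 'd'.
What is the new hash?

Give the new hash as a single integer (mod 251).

Answer: 238

Derivation:
val('g') = 7, val('d') = 4
Position k = 5, exponent = n-1-k = 0
B^0 mod M = 5^0 mod 251 = 1
Delta = (4 - 7) * 1 mod 251 = 248
New hash = (241 + 248) mod 251 = 238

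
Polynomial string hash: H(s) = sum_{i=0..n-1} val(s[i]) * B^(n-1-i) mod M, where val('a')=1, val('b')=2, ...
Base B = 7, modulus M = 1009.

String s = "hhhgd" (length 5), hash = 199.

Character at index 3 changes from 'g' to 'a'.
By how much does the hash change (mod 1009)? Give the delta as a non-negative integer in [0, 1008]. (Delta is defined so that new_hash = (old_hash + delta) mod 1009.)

Delta formula: (val(new) - val(old)) * B^(n-1-k) mod M
  val('a') - val('g') = 1 - 7 = -6
  B^(n-1-k) = 7^1 mod 1009 = 7
  Delta = -6 * 7 mod 1009 = 967

Answer: 967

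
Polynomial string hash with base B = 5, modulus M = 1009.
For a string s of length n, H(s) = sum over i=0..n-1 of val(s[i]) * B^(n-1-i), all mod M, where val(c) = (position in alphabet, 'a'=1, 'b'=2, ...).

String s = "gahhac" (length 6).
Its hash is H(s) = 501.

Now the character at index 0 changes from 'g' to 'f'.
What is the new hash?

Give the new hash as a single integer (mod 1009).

val('g') = 7, val('f') = 6
Position k = 0, exponent = n-1-k = 5
B^5 mod M = 5^5 mod 1009 = 98
Delta = (6 - 7) * 98 mod 1009 = 911
New hash = (501 + 911) mod 1009 = 403

Answer: 403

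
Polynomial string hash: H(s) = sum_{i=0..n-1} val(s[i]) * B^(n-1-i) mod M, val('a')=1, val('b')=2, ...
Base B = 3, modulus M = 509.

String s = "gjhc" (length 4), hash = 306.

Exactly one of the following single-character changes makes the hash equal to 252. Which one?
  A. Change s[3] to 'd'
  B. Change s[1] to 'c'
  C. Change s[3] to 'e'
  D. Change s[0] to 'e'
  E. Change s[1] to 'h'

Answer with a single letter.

Option A: s[3]='c'->'d', delta=(4-3)*3^0 mod 509 = 1, hash=306+1 mod 509 = 307
Option B: s[1]='j'->'c', delta=(3-10)*3^2 mod 509 = 446, hash=306+446 mod 509 = 243
Option C: s[3]='c'->'e', delta=(5-3)*3^0 mod 509 = 2, hash=306+2 mod 509 = 308
Option D: s[0]='g'->'e', delta=(5-7)*3^3 mod 509 = 455, hash=306+455 mod 509 = 252 <-- target
Option E: s[1]='j'->'h', delta=(8-10)*3^2 mod 509 = 491, hash=306+491 mod 509 = 288

Answer: D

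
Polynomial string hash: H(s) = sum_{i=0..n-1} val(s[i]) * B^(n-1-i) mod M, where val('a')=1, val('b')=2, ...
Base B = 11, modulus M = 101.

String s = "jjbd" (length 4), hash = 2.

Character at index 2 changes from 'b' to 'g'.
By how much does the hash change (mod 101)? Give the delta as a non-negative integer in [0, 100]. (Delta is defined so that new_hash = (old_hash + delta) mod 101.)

Answer: 55

Derivation:
Delta formula: (val(new) - val(old)) * B^(n-1-k) mod M
  val('g') - val('b') = 7 - 2 = 5
  B^(n-1-k) = 11^1 mod 101 = 11
  Delta = 5 * 11 mod 101 = 55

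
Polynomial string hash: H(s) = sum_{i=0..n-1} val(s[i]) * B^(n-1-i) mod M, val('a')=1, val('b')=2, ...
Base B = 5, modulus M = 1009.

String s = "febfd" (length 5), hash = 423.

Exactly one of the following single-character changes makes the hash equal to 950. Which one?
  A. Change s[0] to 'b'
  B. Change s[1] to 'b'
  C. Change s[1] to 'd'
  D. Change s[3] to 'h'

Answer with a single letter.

Answer: A

Derivation:
Option A: s[0]='f'->'b', delta=(2-6)*5^4 mod 1009 = 527, hash=423+527 mod 1009 = 950 <-- target
Option B: s[1]='e'->'b', delta=(2-5)*5^3 mod 1009 = 634, hash=423+634 mod 1009 = 48
Option C: s[1]='e'->'d', delta=(4-5)*5^3 mod 1009 = 884, hash=423+884 mod 1009 = 298
Option D: s[3]='f'->'h', delta=(8-6)*5^1 mod 1009 = 10, hash=423+10 mod 1009 = 433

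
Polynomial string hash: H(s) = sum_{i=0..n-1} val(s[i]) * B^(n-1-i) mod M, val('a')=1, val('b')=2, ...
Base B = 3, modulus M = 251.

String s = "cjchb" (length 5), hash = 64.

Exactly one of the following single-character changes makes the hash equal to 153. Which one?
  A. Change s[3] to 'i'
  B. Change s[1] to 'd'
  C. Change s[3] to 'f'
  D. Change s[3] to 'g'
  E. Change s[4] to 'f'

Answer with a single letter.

Answer: B

Derivation:
Option A: s[3]='h'->'i', delta=(9-8)*3^1 mod 251 = 3, hash=64+3 mod 251 = 67
Option B: s[1]='j'->'d', delta=(4-10)*3^3 mod 251 = 89, hash=64+89 mod 251 = 153 <-- target
Option C: s[3]='h'->'f', delta=(6-8)*3^1 mod 251 = 245, hash=64+245 mod 251 = 58
Option D: s[3]='h'->'g', delta=(7-8)*3^1 mod 251 = 248, hash=64+248 mod 251 = 61
Option E: s[4]='b'->'f', delta=(6-2)*3^0 mod 251 = 4, hash=64+4 mod 251 = 68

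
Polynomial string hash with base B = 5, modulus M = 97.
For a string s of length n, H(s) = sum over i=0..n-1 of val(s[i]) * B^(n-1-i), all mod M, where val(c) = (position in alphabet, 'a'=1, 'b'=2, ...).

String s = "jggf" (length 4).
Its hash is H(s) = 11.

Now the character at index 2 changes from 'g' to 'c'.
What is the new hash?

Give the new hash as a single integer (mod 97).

val('g') = 7, val('c') = 3
Position k = 2, exponent = n-1-k = 1
B^1 mod M = 5^1 mod 97 = 5
Delta = (3 - 7) * 5 mod 97 = 77
New hash = (11 + 77) mod 97 = 88

Answer: 88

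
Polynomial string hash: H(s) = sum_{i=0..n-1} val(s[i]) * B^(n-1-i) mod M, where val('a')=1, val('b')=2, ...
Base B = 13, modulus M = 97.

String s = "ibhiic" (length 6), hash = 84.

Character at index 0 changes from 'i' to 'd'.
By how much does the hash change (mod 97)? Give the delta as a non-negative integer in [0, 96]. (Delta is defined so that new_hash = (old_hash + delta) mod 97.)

Delta formula: (val(new) - val(old)) * B^(n-1-k) mod M
  val('d') - val('i') = 4 - 9 = -5
  B^(n-1-k) = 13^5 mod 97 = 74
  Delta = -5 * 74 mod 97 = 18

Answer: 18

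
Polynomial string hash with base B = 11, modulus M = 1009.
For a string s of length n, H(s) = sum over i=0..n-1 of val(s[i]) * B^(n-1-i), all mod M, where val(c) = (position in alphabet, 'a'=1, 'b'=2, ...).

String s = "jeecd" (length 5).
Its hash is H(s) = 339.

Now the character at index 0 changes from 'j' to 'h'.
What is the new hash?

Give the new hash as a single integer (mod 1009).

val('j') = 10, val('h') = 8
Position k = 0, exponent = n-1-k = 4
B^4 mod M = 11^4 mod 1009 = 515
Delta = (8 - 10) * 515 mod 1009 = 988
New hash = (339 + 988) mod 1009 = 318

Answer: 318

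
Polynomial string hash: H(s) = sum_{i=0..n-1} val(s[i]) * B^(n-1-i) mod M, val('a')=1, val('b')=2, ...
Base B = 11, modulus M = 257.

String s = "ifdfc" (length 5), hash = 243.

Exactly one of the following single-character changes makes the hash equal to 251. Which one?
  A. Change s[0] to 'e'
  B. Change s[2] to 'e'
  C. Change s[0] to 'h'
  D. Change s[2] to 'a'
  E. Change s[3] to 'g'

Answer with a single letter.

Answer: C

Derivation:
Option A: s[0]='i'->'e', delta=(5-9)*11^4 mod 257 = 32, hash=243+32 mod 257 = 18
Option B: s[2]='d'->'e', delta=(5-4)*11^2 mod 257 = 121, hash=243+121 mod 257 = 107
Option C: s[0]='i'->'h', delta=(8-9)*11^4 mod 257 = 8, hash=243+8 mod 257 = 251 <-- target
Option D: s[2]='d'->'a', delta=(1-4)*11^2 mod 257 = 151, hash=243+151 mod 257 = 137
Option E: s[3]='f'->'g', delta=(7-6)*11^1 mod 257 = 11, hash=243+11 mod 257 = 254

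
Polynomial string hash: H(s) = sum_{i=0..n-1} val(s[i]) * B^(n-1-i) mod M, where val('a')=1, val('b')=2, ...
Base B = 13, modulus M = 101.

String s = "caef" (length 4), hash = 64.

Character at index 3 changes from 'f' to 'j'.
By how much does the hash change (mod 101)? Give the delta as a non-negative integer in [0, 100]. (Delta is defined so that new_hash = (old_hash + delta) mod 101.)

Delta formula: (val(new) - val(old)) * B^(n-1-k) mod M
  val('j') - val('f') = 10 - 6 = 4
  B^(n-1-k) = 13^0 mod 101 = 1
  Delta = 4 * 1 mod 101 = 4

Answer: 4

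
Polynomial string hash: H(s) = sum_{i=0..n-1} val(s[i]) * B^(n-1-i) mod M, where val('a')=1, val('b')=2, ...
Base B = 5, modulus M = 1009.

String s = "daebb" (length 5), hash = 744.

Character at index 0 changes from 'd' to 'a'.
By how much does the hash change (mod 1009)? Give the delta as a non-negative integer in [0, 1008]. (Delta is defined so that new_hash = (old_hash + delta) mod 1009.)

Delta formula: (val(new) - val(old)) * B^(n-1-k) mod M
  val('a') - val('d') = 1 - 4 = -3
  B^(n-1-k) = 5^4 mod 1009 = 625
  Delta = -3 * 625 mod 1009 = 143

Answer: 143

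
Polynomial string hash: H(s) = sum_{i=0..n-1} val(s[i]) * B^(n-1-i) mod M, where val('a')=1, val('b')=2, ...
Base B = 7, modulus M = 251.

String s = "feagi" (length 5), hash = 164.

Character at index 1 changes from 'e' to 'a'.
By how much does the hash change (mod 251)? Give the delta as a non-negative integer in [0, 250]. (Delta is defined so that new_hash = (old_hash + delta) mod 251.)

Answer: 134

Derivation:
Delta formula: (val(new) - val(old)) * B^(n-1-k) mod M
  val('a') - val('e') = 1 - 5 = -4
  B^(n-1-k) = 7^3 mod 251 = 92
  Delta = -4 * 92 mod 251 = 134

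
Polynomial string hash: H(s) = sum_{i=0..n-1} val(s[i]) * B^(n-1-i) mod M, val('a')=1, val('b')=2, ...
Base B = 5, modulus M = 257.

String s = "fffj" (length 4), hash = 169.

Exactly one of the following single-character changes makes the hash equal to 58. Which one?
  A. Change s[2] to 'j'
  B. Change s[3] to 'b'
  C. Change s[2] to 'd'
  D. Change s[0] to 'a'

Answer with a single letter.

Answer: D

Derivation:
Option A: s[2]='f'->'j', delta=(10-6)*5^1 mod 257 = 20, hash=169+20 mod 257 = 189
Option B: s[3]='j'->'b', delta=(2-10)*5^0 mod 257 = 249, hash=169+249 mod 257 = 161
Option C: s[2]='f'->'d', delta=(4-6)*5^1 mod 257 = 247, hash=169+247 mod 257 = 159
Option D: s[0]='f'->'a', delta=(1-6)*5^3 mod 257 = 146, hash=169+146 mod 257 = 58 <-- target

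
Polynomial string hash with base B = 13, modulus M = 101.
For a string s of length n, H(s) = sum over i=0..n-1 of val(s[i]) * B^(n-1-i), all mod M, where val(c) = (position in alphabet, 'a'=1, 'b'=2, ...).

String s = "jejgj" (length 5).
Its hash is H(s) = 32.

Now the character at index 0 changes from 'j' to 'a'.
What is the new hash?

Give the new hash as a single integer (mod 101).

val('j') = 10, val('a') = 1
Position k = 0, exponent = n-1-k = 4
B^4 mod M = 13^4 mod 101 = 79
Delta = (1 - 10) * 79 mod 101 = 97
New hash = (32 + 97) mod 101 = 28

Answer: 28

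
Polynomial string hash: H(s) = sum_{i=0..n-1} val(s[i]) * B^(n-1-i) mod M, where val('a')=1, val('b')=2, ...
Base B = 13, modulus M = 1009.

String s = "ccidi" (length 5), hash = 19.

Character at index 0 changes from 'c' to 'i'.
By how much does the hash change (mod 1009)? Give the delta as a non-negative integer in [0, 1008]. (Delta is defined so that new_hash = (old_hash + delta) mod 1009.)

Answer: 845

Derivation:
Delta formula: (val(new) - val(old)) * B^(n-1-k) mod M
  val('i') - val('c') = 9 - 3 = 6
  B^(n-1-k) = 13^4 mod 1009 = 309
  Delta = 6 * 309 mod 1009 = 845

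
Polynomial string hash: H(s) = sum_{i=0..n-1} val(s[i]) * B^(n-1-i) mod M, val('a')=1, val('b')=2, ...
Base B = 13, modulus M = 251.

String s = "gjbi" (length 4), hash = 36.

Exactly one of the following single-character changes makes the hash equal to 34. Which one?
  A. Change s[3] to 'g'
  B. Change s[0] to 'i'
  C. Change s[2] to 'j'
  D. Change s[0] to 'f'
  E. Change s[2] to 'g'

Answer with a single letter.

Answer: A

Derivation:
Option A: s[3]='i'->'g', delta=(7-9)*13^0 mod 251 = 249, hash=36+249 mod 251 = 34 <-- target
Option B: s[0]='g'->'i', delta=(9-7)*13^3 mod 251 = 127, hash=36+127 mod 251 = 163
Option C: s[2]='b'->'j', delta=(10-2)*13^1 mod 251 = 104, hash=36+104 mod 251 = 140
Option D: s[0]='g'->'f', delta=(6-7)*13^3 mod 251 = 62, hash=36+62 mod 251 = 98
Option E: s[2]='b'->'g', delta=(7-2)*13^1 mod 251 = 65, hash=36+65 mod 251 = 101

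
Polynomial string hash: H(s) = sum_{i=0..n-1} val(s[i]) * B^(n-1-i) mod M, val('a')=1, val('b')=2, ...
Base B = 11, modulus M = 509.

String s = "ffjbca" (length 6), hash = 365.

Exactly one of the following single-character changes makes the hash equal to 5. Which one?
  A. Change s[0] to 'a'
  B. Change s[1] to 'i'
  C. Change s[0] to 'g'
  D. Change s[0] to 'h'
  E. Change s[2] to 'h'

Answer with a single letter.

Option A: s[0]='f'->'a', delta=(1-6)*11^5 mod 509 = 492, hash=365+492 mod 509 = 348
Option B: s[1]='f'->'i', delta=(9-6)*11^4 mod 509 = 149, hash=365+149 mod 509 = 5 <-- target
Option C: s[0]='f'->'g', delta=(7-6)*11^5 mod 509 = 207, hash=365+207 mod 509 = 63
Option D: s[0]='f'->'h', delta=(8-6)*11^5 mod 509 = 414, hash=365+414 mod 509 = 270
Option E: s[2]='j'->'h', delta=(8-10)*11^3 mod 509 = 392, hash=365+392 mod 509 = 248

Answer: B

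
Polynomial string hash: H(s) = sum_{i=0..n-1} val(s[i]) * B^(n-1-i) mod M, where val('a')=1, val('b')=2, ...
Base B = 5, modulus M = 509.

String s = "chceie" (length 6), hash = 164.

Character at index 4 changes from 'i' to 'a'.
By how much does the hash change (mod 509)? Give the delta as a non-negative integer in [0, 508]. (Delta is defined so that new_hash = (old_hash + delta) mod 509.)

Delta formula: (val(new) - val(old)) * B^(n-1-k) mod M
  val('a') - val('i') = 1 - 9 = -8
  B^(n-1-k) = 5^1 mod 509 = 5
  Delta = -8 * 5 mod 509 = 469

Answer: 469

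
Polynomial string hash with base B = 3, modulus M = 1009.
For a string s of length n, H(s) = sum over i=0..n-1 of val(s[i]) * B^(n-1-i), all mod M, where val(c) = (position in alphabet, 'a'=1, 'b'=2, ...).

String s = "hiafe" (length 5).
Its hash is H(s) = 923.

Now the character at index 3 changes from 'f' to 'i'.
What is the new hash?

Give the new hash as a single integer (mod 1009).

Answer: 932

Derivation:
val('f') = 6, val('i') = 9
Position k = 3, exponent = n-1-k = 1
B^1 mod M = 3^1 mod 1009 = 3
Delta = (9 - 6) * 3 mod 1009 = 9
New hash = (923 + 9) mod 1009 = 932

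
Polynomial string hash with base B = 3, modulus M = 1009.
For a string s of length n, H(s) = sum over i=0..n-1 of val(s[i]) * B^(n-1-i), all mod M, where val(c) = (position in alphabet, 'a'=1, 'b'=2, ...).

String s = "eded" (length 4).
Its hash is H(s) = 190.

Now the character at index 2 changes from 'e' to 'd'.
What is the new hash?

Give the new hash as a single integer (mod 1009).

val('e') = 5, val('d') = 4
Position k = 2, exponent = n-1-k = 1
B^1 mod M = 3^1 mod 1009 = 3
Delta = (4 - 5) * 3 mod 1009 = 1006
New hash = (190 + 1006) mod 1009 = 187

Answer: 187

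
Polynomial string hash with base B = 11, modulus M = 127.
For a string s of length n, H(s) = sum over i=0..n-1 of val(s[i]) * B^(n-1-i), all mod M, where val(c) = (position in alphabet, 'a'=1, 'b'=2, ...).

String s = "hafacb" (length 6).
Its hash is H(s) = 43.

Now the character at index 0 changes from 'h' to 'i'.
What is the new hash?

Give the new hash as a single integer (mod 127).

val('h') = 8, val('i') = 9
Position k = 0, exponent = n-1-k = 5
B^5 mod M = 11^5 mod 127 = 15
Delta = (9 - 8) * 15 mod 127 = 15
New hash = (43 + 15) mod 127 = 58

Answer: 58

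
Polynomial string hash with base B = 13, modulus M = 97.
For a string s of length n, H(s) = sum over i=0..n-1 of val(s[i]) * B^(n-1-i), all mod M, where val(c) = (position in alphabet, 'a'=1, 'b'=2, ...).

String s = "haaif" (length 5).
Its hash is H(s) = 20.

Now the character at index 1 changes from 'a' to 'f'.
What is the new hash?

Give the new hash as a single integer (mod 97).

val('a') = 1, val('f') = 6
Position k = 1, exponent = n-1-k = 3
B^3 mod M = 13^3 mod 97 = 63
Delta = (6 - 1) * 63 mod 97 = 24
New hash = (20 + 24) mod 97 = 44

Answer: 44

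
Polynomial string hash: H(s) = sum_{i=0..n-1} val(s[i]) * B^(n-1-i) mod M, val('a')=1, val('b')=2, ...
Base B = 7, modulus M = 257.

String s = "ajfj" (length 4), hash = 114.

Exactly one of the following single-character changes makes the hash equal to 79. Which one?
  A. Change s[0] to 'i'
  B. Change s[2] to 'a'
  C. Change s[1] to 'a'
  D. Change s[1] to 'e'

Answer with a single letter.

Option A: s[0]='a'->'i', delta=(9-1)*7^3 mod 257 = 174, hash=114+174 mod 257 = 31
Option B: s[2]='f'->'a', delta=(1-6)*7^1 mod 257 = 222, hash=114+222 mod 257 = 79 <-- target
Option C: s[1]='j'->'a', delta=(1-10)*7^2 mod 257 = 73, hash=114+73 mod 257 = 187
Option D: s[1]='j'->'e', delta=(5-10)*7^2 mod 257 = 12, hash=114+12 mod 257 = 126

Answer: B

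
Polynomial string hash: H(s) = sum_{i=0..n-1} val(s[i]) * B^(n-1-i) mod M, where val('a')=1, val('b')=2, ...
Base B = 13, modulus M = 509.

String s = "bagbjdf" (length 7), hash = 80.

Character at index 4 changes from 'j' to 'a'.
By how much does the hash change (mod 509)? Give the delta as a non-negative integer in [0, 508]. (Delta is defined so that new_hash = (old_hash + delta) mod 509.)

Delta formula: (val(new) - val(old)) * B^(n-1-k) mod M
  val('a') - val('j') = 1 - 10 = -9
  B^(n-1-k) = 13^2 mod 509 = 169
  Delta = -9 * 169 mod 509 = 6

Answer: 6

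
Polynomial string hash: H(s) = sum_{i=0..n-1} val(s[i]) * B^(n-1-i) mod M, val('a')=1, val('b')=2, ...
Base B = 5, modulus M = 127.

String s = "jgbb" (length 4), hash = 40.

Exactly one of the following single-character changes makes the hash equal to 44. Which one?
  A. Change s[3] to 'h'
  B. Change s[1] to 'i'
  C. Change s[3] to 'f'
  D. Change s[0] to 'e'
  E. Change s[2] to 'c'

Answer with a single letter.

Answer: C

Derivation:
Option A: s[3]='b'->'h', delta=(8-2)*5^0 mod 127 = 6, hash=40+6 mod 127 = 46
Option B: s[1]='g'->'i', delta=(9-7)*5^2 mod 127 = 50, hash=40+50 mod 127 = 90
Option C: s[3]='b'->'f', delta=(6-2)*5^0 mod 127 = 4, hash=40+4 mod 127 = 44 <-- target
Option D: s[0]='j'->'e', delta=(5-10)*5^3 mod 127 = 10, hash=40+10 mod 127 = 50
Option E: s[2]='b'->'c', delta=(3-2)*5^1 mod 127 = 5, hash=40+5 mod 127 = 45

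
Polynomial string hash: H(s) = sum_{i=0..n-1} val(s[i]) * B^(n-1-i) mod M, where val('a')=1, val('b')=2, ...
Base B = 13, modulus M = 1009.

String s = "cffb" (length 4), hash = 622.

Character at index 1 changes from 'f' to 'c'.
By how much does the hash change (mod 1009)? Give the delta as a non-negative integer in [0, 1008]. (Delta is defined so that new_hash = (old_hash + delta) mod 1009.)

Answer: 502

Derivation:
Delta formula: (val(new) - val(old)) * B^(n-1-k) mod M
  val('c') - val('f') = 3 - 6 = -3
  B^(n-1-k) = 13^2 mod 1009 = 169
  Delta = -3 * 169 mod 1009 = 502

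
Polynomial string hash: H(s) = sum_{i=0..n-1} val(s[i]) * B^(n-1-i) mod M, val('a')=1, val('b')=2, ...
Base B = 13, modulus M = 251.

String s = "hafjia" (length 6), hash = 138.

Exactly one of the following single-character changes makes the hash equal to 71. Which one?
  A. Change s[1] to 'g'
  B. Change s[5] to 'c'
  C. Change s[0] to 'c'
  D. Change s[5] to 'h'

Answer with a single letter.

Answer: A

Derivation:
Option A: s[1]='a'->'g', delta=(7-1)*13^4 mod 251 = 184, hash=138+184 mod 251 = 71 <-- target
Option B: s[5]='a'->'c', delta=(3-1)*13^0 mod 251 = 2, hash=138+2 mod 251 = 140
Option C: s[0]='h'->'c', delta=(3-8)*13^5 mod 251 = 182, hash=138+182 mod 251 = 69
Option D: s[5]='a'->'h', delta=(8-1)*13^0 mod 251 = 7, hash=138+7 mod 251 = 145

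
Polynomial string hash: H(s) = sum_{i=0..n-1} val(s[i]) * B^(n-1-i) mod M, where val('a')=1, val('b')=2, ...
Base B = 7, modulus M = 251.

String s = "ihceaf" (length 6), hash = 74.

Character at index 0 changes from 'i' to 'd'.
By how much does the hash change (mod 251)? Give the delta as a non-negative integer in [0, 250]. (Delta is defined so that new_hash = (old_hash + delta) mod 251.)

Delta formula: (val(new) - val(old)) * B^(n-1-k) mod M
  val('d') - val('i') = 4 - 9 = -5
  B^(n-1-k) = 7^5 mod 251 = 241
  Delta = -5 * 241 mod 251 = 50

Answer: 50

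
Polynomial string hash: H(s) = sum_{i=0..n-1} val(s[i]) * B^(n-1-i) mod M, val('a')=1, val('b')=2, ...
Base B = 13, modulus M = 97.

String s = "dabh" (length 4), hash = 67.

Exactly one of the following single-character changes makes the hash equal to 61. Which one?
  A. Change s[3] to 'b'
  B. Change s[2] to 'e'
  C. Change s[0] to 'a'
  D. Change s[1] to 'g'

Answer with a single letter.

Answer: A

Derivation:
Option A: s[3]='h'->'b', delta=(2-8)*13^0 mod 97 = 91, hash=67+91 mod 97 = 61 <-- target
Option B: s[2]='b'->'e', delta=(5-2)*13^1 mod 97 = 39, hash=67+39 mod 97 = 9
Option C: s[0]='d'->'a', delta=(1-4)*13^3 mod 97 = 5, hash=67+5 mod 97 = 72
Option D: s[1]='a'->'g', delta=(7-1)*13^2 mod 97 = 44, hash=67+44 mod 97 = 14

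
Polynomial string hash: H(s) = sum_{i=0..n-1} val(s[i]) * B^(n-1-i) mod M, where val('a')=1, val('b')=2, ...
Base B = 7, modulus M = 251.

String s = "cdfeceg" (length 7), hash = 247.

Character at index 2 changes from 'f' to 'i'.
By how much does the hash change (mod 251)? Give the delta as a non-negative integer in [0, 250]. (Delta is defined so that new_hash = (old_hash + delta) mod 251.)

Delta formula: (val(new) - val(old)) * B^(n-1-k) mod M
  val('i') - val('f') = 9 - 6 = 3
  B^(n-1-k) = 7^4 mod 251 = 142
  Delta = 3 * 142 mod 251 = 175

Answer: 175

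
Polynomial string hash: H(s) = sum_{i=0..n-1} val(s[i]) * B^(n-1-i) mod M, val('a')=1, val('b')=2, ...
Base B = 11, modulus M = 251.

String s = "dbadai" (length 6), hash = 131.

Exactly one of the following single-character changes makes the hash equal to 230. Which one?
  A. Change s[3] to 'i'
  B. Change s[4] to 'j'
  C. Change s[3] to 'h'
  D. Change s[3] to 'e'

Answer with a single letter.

Answer: B

Derivation:
Option A: s[3]='d'->'i', delta=(9-4)*11^2 mod 251 = 103, hash=131+103 mod 251 = 234
Option B: s[4]='a'->'j', delta=(10-1)*11^1 mod 251 = 99, hash=131+99 mod 251 = 230 <-- target
Option C: s[3]='d'->'h', delta=(8-4)*11^2 mod 251 = 233, hash=131+233 mod 251 = 113
Option D: s[3]='d'->'e', delta=(5-4)*11^2 mod 251 = 121, hash=131+121 mod 251 = 1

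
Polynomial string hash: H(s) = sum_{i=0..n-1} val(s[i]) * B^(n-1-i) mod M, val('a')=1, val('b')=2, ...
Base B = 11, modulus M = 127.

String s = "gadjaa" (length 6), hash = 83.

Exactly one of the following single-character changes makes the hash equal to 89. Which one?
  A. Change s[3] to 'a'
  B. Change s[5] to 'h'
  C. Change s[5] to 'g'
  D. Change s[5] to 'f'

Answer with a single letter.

Answer: C

Derivation:
Option A: s[3]='j'->'a', delta=(1-10)*11^2 mod 127 = 54, hash=83+54 mod 127 = 10
Option B: s[5]='a'->'h', delta=(8-1)*11^0 mod 127 = 7, hash=83+7 mod 127 = 90
Option C: s[5]='a'->'g', delta=(7-1)*11^0 mod 127 = 6, hash=83+6 mod 127 = 89 <-- target
Option D: s[5]='a'->'f', delta=(6-1)*11^0 mod 127 = 5, hash=83+5 mod 127 = 88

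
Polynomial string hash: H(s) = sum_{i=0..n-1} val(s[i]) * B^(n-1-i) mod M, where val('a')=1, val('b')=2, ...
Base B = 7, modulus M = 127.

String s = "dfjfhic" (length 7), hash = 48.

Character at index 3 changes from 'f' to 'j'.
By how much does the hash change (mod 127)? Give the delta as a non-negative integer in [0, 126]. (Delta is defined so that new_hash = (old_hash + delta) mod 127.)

Answer: 102

Derivation:
Delta formula: (val(new) - val(old)) * B^(n-1-k) mod M
  val('j') - val('f') = 10 - 6 = 4
  B^(n-1-k) = 7^3 mod 127 = 89
  Delta = 4 * 89 mod 127 = 102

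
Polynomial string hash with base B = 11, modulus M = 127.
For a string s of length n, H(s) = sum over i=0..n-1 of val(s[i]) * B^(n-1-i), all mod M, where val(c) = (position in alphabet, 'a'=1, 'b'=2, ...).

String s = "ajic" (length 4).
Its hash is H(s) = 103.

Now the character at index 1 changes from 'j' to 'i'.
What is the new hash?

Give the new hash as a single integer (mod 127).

val('j') = 10, val('i') = 9
Position k = 1, exponent = n-1-k = 2
B^2 mod M = 11^2 mod 127 = 121
Delta = (9 - 10) * 121 mod 127 = 6
New hash = (103 + 6) mod 127 = 109

Answer: 109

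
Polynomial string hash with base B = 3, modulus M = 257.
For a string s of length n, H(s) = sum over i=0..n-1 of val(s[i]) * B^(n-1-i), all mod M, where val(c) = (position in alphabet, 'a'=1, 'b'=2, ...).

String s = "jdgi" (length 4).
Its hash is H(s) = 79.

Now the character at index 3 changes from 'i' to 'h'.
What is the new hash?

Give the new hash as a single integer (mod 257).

Answer: 78

Derivation:
val('i') = 9, val('h') = 8
Position k = 3, exponent = n-1-k = 0
B^0 mod M = 3^0 mod 257 = 1
Delta = (8 - 9) * 1 mod 257 = 256
New hash = (79 + 256) mod 257 = 78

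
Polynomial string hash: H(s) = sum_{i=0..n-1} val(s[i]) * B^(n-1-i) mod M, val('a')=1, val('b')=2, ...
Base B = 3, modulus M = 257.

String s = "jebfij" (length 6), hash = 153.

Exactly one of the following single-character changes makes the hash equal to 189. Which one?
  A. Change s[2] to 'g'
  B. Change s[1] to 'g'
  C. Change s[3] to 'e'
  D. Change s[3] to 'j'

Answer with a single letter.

Option A: s[2]='b'->'g', delta=(7-2)*3^3 mod 257 = 135, hash=153+135 mod 257 = 31
Option B: s[1]='e'->'g', delta=(7-5)*3^4 mod 257 = 162, hash=153+162 mod 257 = 58
Option C: s[3]='f'->'e', delta=(5-6)*3^2 mod 257 = 248, hash=153+248 mod 257 = 144
Option D: s[3]='f'->'j', delta=(10-6)*3^2 mod 257 = 36, hash=153+36 mod 257 = 189 <-- target

Answer: D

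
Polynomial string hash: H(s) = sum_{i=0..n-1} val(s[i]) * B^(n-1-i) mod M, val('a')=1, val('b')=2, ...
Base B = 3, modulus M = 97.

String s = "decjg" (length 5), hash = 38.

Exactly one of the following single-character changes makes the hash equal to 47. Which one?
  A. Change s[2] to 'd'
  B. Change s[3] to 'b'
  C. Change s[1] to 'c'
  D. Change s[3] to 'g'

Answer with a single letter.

Answer: A

Derivation:
Option A: s[2]='c'->'d', delta=(4-3)*3^2 mod 97 = 9, hash=38+9 mod 97 = 47 <-- target
Option B: s[3]='j'->'b', delta=(2-10)*3^1 mod 97 = 73, hash=38+73 mod 97 = 14
Option C: s[1]='e'->'c', delta=(3-5)*3^3 mod 97 = 43, hash=38+43 mod 97 = 81
Option D: s[3]='j'->'g', delta=(7-10)*3^1 mod 97 = 88, hash=38+88 mod 97 = 29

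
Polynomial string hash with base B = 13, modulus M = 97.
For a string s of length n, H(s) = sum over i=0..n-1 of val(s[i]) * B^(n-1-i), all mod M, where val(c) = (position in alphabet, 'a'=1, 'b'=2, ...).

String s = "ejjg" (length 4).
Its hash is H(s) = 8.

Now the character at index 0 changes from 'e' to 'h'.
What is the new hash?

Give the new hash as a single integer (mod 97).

val('e') = 5, val('h') = 8
Position k = 0, exponent = n-1-k = 3
B^3 mod M = 13^3 mod 97 = 63
Delta = (8 - 5) * 63 mod 97 = 92
New hash = (8 + 92) mod 97 = 3

Answer: 3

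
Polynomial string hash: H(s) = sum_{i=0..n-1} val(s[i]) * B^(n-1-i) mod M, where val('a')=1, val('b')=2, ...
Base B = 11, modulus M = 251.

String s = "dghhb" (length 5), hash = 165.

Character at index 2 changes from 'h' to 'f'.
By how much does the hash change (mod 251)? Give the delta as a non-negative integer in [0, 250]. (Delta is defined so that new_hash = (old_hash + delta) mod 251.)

Delta formula: (val(new) - val(old)) * B^(n-1-k) mod M
  val('f') - val('h') = 6 - 8 = -2
  B^(n-1-k) = 11^2 mod 251 = 121
  Delta = -2 * 121 mod 251 = 9

Answer: 9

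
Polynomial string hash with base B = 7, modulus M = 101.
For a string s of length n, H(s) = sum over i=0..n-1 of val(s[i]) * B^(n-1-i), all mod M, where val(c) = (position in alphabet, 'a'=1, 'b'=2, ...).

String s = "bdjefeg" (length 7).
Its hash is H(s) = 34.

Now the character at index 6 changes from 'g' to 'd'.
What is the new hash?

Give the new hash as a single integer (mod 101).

Answer: 31

Derivation:
val('g') = 7, val('d') = 4
Position k = 6, exponent = n-1-k = 0
B^0 mod M = 7^0 mod 101 = 1
Delta = (4 - 7) * 1 mod 101 = 98
New hash = (34 + 98) mod 101 = 31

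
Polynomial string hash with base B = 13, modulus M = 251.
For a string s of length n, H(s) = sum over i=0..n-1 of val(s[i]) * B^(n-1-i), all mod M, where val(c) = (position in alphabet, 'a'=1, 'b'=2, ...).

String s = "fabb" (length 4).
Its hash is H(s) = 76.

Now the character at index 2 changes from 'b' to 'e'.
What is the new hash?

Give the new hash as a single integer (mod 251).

Answer: 115

Derivation:
val('b') = 2, val('e') = 5
Position k = 2, exponent = n-1-k = 1
B^1 mod M = 13^1 mod 251 = 13
Delta = (5 - 2) * 13 mod 251 = 39
New hash = (76 + 39) mod 251 = 115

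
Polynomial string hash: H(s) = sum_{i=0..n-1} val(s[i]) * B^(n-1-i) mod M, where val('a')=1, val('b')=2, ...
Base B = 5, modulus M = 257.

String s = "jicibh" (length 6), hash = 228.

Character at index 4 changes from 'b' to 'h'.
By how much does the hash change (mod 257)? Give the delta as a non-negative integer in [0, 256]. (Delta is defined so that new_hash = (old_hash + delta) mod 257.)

Delta formula: (val(new) - val(old)) * B^(n-1-k) mod M
  val('h') - val('b') = 8 - 2 = 6
  B^(n-1-k) = 5^1 mod 257 = 5
  Delta = 6 * 5 mod 257 = 30

Answer: 30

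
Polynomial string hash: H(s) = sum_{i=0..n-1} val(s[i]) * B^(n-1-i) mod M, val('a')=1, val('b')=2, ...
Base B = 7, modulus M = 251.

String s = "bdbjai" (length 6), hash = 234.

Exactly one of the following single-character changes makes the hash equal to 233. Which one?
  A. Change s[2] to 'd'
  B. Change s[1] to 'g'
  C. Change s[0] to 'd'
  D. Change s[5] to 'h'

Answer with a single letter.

Option A: s[2]='b'->'d', delta=(4-2)*7^3 mod 251 = 184, hash=234+184 mod 251 = 167
Option B: s[1]='d'->'g', delta=(7-4)*7^4 mod 251 = 175, hash=234+175 mod 251 = 158
Option C: s[0]='b'->'d', delta=(4-2)*7^5 mod 251 = 231, hash=234+231 mod 251 = 214
Option D: s[5]='i'->'h', delta=(8-9)*7^0 mod 251 = 250, hash=234+250 mod 251 = 233 <-- target

Answer: D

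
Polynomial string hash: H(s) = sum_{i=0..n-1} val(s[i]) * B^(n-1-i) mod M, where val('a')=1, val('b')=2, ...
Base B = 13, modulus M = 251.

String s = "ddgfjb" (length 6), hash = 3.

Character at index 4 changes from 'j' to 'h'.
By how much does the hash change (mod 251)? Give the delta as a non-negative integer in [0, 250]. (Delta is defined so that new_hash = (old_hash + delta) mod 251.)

Delta formula: (val(new) - val(old)) * B^(n-1-k) mod M
  val('h') - val('j') = 8 - 10 = -2
  B^(n-1-k) = 13^1 mod 251 = 13
  Delta = -2 * 13 mod 251 = 225

Answer: 225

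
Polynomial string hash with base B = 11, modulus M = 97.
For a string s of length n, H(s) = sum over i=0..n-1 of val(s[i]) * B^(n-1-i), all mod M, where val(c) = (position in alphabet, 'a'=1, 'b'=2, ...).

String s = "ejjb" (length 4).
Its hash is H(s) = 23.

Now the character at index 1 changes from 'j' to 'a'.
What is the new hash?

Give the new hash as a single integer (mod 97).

val('j') = 10, val('a') = 1
Position k = 1, exponent = n-1-k = 2
B^2 mod M = 11^2 mod 97 = 24
Delta = (1 - 10) * 24 mod 97 = 75
New hash = (23 + 75) mod 97 = 1

Answer: 1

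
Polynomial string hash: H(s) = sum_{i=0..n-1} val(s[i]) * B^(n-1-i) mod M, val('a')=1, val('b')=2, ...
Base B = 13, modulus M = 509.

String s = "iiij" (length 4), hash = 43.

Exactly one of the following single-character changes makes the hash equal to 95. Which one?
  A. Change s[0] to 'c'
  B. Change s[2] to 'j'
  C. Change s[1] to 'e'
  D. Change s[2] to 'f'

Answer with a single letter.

Answer: A

Derivation:
Option A: s[0]='i'->'c', delta=(3-9)*13^3 mod 509 = 52, hash=43+52 mod 509 = 95 <-- target
Option B: s[2]='i'->'j', delta=(10-9)*13^1 mod 509 = 13, hash=43+13 mod 509 = 56
Option C: s[1]='i'->'e', delta=(5-9)*13^2 mod 509 = 342, hash=43+342 mod 509 = 385
Option D: s[2]='i'->'f', delta=(6-9)*13^1 mod 509 = 470, hash=43+470 mod 509 = 4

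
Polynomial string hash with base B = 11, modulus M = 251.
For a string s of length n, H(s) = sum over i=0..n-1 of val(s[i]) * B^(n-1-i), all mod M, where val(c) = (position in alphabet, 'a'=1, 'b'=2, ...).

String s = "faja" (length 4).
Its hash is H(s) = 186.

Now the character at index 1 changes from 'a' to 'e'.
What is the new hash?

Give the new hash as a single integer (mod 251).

val('a') = 1, val('e') = 5
Position k = 1, exponent = n-1-k = 2
B^2 mod M = 11^2 mod 251 = 121
Delta = (5 - 1) * 121 mod 251 = 233
New hash = (186 + 233) mod 251 = 168

Answer: 168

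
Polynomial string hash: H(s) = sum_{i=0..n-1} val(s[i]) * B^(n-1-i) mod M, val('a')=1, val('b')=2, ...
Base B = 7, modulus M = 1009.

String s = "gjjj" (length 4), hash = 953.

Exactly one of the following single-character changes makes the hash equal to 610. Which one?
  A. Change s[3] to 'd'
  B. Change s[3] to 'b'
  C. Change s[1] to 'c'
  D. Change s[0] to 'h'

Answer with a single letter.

Answer: C

Derivation:
Option A: s[3]='j'->'d', delta=(4-10)*7^0 mod 1009 = 1003, hash=953+1003 mod 1009 = 947
Option B: s[3]='j'->'b', delta=(2-10)*7^0 mod 1009 = 1001, hash=953+1001 mod 1009 = 945
Option C: s[1]='j'->'c', delta=(3-10)*7^2 mod 1009 = 666, hash=953+666 mod 1009 = 610 <-- target
Option D: s[0]='g'->'h', delta=(8-7)*7^3 mod 1009 = 343, hash=953+343 mod 1009 = 287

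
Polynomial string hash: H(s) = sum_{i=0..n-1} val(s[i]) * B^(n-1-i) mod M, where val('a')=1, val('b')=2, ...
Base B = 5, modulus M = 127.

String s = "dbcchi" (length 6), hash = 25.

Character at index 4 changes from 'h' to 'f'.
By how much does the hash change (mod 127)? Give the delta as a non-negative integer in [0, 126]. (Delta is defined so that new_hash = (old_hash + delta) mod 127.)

Answer: 117

Derivation:
Delta formula: (val(new) - val(old)) * B^(n-1-k) mod M
  val('f') - val('h') = 6 - 8 = -2
  B^(n-1-k) = 5^1 mod 127 = 5
  Delta = -2 * 5 mod 127 = 117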